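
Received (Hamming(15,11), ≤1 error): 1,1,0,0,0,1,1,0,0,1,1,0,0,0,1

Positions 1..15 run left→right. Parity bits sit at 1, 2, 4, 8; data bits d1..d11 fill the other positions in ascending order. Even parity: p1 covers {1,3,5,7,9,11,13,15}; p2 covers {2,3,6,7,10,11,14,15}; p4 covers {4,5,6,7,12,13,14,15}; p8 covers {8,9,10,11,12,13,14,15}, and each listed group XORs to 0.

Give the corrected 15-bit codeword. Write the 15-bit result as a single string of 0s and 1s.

110001100111001

s1 (pos 1,3,5,7,9,11,13,15): 1⊕0⊕0⊕1⊕0⊕1⊕0⊕1 = 0
s2 (pos 2,3,6,7,10,11,14,15): 1⊕0⊕1⊕1⊕1⊕1⊕0⊕1 = 0
s4 (pos 4,5,6,7,12,13,14,15): 0⊕0⊕1⊕1⊕0⊕0⊕0⊕1 = 1
s8 (pos 8,9,10,11,12,13,14,15): 0⊕0⊕1⊕1⊕0⊕0⊕0⊕1 = 1
Syndrome s8…s1 = 1100 → error at position 12.
Flip position 12: 110001100110001 → 110001100111001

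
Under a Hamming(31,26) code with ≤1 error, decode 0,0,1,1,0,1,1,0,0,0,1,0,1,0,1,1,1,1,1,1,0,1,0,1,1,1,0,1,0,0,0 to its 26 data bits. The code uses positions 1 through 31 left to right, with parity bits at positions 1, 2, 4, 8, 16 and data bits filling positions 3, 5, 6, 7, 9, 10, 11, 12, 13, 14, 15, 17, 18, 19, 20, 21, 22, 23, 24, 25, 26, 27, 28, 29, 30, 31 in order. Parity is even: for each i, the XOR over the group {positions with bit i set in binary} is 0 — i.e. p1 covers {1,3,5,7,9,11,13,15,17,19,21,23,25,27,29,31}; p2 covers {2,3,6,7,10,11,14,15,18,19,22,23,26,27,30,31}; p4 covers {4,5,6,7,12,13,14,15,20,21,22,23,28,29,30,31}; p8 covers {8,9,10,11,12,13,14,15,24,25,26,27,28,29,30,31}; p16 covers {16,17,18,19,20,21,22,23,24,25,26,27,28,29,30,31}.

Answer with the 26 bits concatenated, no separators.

10110110101111101011101000

s1 (pos 1,3,5,7,9,11,13,15,17,19,21,23,25,27,29,31): 0⊕1⊕0⊕1⊕0⊕1⊕1⊕1⊕1⊕1⊕0⊕0⊕1⊕0⊕0⊕0 = 0
s2 (pos 2,3,6,7,10,11,14,15,18,19,22,23,26,27,30,31): 0⊕1⊕1⊕1⊕0⊕1⊕0⊕1⊕1⊕1⊕1⊕0⊕1⊕0⊕0⊕0 = 1
s4 (pos 4,5,6,7,12,13,14,15,20,21,22,23,28,29,30,31): 1⊕0⊕1⊕1⊕0⊕1⊕0⊕1⊕1⊕0⊕1⊕0⊕1⊕0⊕0⊕0 = 0
s8 (pos 8,9,10,11,12,13,14,15,24,25,26,27,28,29,30,31): 0⊕0⊕0⊕1⊕0⊕1⊕0⊕1⊕1⊕1⊕1⊕0⊕1⊕0⊕0⊕0 = 1
s16 (pos 16,17,18,19,20,21,22,23,24,25,26,27,28,29,30,31): 1⊕1⊕1⊕1⊕1⊕0⊕1⊕0⊕1⊕1⊕1⊕0⊕1⊕0⊕0⊕0 = 0
Syndrome s16…s1 = 01010 → error at position 10.
Flip position 10: 0011011000101011111101011101000 → 0011011001101011111101011101000
Read data bits from positions 3,5,6,7,9,10,11,12,13,14,15,17,18,19,20,21,22,23,24,25,26,27,28,29,30,31: 10110110101111101011101000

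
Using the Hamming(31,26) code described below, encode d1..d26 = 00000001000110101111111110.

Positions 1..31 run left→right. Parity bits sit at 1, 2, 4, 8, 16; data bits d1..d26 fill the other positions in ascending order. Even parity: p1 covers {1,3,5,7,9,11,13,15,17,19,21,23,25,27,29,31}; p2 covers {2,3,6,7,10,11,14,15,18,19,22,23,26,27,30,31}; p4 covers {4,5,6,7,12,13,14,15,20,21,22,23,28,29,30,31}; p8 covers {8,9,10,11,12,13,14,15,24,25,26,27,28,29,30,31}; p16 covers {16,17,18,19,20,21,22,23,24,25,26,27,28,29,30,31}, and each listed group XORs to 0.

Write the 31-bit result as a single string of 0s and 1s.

Place data at non-parity positions: p1 p2 0 p4 0 0 0 p8 0 0 0 1 0 0 0 p16 1 1 0 1 0 1 1 1 1 1 1 1 1 1 0
p1 (pos 1,3,5,7,9,11,13,15,17,19,21,23,25,27,29,31): XOR of data positions = 0⊕0⊕0⊕0⊕0⊕0⊕0⊕1⊕0⊕0⊕1⊕1⊕1⊕1⊕0 = 1
p2 (pos 2,3,6,7,10,11,14,15,18,19,22,23,26,27,30,31): XOR of data positions = 0⊕0⊕0⊕0⊕0⊕0⊕0⊕1⊕0⊕1⊕1⊕1⊕1⊕1⊕0 = 0
p4 (pos 4,5,6,7,12,13,14,15,20,21,22,23,28,29,30,31): XOR of data positions = 0⊕0⊕0⊕1⊕0⊕0⊕0⊕1⊕0⊕1⊕1⊕1⊕1⊕1⊕0 = 1
p8 (pos 8,9,10,11,12,13,14,15,24,25,26,27,28,29,30,31): XOR of data positions = 0⊕0⊕0⊕1⊕0⊕0⊕0⊕1⊕1⊕1⊕1⊕1⊕1⊕1⊕0 = 0
p16 (pos 16,17,18,19,20,21,22,23,24,25,26,27,28,29,30,31): XOR of data positions = 1⊕1⊕0⊕1⊕0⊕1⊕1⊕1⊕1⊕1⊕1⊕1⊕1⊕1⊕0 = 0
Codeword: 1001000000010000110101111111110

1001000000010000110101111111110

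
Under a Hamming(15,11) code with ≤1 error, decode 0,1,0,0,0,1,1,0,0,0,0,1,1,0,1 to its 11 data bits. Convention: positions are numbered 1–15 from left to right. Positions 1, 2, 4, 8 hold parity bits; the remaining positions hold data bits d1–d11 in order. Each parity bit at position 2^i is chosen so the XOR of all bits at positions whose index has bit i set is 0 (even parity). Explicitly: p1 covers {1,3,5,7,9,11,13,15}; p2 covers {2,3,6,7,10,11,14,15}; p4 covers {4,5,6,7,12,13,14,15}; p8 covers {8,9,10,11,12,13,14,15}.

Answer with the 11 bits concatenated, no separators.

s1 (pos 1,3,5,7,9,11,13,15): 0⊕0⊕0⊕1⊕0⊕0⊕1⊕1 = 1
s2 (pos 2,3,6,7,10,11,14,15): 1⊕0⊕1⊕1⊕0⊕0⊕0⊕1 = 0
s4 (pos 4,5,6,7,12,13,14,15): 0⊕0⊕1⊕1⊕1⊕1⊕0⊕1 = 1
s8 (pos 8,9,10,11,12,13,14,15): 0⊕0⊕0⊕0⊕1⊕1⊕0⊕1 = 1
Syndrome s8…s1 = 1101 → error at position 13.
Flip position 13: 010001100001101 → 010001100001001
Read data bits from positions 3,5,6,7,9,10,11,12,13,14,15: 00110001001

00110001001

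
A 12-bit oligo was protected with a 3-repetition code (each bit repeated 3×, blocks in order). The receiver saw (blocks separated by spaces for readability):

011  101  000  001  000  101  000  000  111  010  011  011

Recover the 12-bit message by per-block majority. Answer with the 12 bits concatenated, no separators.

Block 1 (011): 2 ones → 1
Block 2 (101): 2 ones → 1
Block 3 (000): 0 ones → 0
Block 4 (001): 1 one → 0
Block 5 (000): 0 ones → 0
Block 6 (101): 2 ones → 1
Block 7 (000): 0 ones → 0
Block 8 (000): 0 ones → 0
Block 9 (111): 3 ones → 1
Block 10 (010): 1 one → 0
Block 11 (011): 2 ones → 1
Block 12 (011): 2 ones → 1

110001001011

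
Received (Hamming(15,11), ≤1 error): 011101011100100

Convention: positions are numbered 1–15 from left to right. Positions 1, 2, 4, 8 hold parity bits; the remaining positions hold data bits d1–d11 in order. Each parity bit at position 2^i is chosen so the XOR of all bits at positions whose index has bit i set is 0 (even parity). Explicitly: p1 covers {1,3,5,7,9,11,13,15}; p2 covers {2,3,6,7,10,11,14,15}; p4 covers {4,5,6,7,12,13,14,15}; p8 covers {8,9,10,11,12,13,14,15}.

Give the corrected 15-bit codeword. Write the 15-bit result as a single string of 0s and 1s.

011111011100100

s1 (pos 1,3,5,7,9,11,13,15): 0⊕1⊕0⊕0⊕1⊕0⊕1⊕0 = 1
s2 (pos 2,3,6,7,10,11,14,15): 1⊕1⊕1⊕0⊕1⊕0⊕0⊕0 = 0
s4 (pos 4,5,6,7,12,13,14,15): 1⊕0⊕1⊕0⊕0⊕1⊕0⊕0 = 1
s8 (pos 8,9,10,11,12,13,14,15): 1⊕1⊕1⊕0⊕0⊕1⊕0⊕0 = 0
Syndrome s8…s1 = 0101 → error at position 5.
Flip position 5: 011101011100100 → 011111011100100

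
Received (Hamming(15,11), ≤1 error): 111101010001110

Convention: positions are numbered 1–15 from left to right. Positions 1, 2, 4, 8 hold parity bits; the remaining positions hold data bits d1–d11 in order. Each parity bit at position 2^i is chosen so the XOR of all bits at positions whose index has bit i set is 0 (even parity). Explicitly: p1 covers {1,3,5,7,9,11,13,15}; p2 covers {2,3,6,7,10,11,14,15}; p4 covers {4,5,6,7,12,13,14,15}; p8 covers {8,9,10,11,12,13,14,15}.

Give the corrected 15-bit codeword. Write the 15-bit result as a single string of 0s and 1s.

111111010001110

s1 (pos 1,3,5,7,9,11,13,15): 1⊕1⊕0⊕0⊕0⊕0⊕1⊕0 = 1
s2 (pos 2,3,6,7,10,11,14,15): 1⊕1⊕1⊕0⊕0⊕0⊕1⊕0 = 0
s4 (pos 4,5,6,7,12,13,14,15): 1⊕0⊕1⊕0⊕1⊕1⊕1⊕0 = 1
s8 (pos 8,9,10,11,12,13,14,15): 1⊕0⊕0⊕0⊕1⊕1⊕1⊕0 = 0
Syndrome s8…s1 = 0101 → error at position 5.
Flip position 5: 111101010001110 → 111111010001110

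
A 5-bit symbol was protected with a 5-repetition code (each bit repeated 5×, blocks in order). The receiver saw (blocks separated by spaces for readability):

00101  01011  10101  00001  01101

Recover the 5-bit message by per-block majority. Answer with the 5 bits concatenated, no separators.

Block 1 (00101): 2 ones → 0
Block 2 (01011): 3 ones → 1
Block 3 (10101): 3 ones → 1
Block 4 (00001): 1 one → 0
Block 5 (01101): 3 ones → 1

01101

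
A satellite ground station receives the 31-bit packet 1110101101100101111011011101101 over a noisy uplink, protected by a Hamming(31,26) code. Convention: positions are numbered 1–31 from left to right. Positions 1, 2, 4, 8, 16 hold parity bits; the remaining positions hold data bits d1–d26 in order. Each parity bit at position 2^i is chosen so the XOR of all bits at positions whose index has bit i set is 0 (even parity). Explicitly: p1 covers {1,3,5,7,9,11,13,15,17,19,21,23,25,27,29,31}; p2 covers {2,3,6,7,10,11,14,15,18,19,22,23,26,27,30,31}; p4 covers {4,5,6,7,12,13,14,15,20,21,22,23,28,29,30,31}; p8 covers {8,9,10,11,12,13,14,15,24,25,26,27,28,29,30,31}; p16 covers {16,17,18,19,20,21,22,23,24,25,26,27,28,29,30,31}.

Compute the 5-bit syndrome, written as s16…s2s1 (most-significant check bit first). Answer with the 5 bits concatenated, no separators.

00011

s1 (pos 1,3,5,7,9,11,13,15,17,19,21,23,25,27,29,31): 1⊕1⊕1⊕1⊕0⊕1⊕0⊕0⊕1⊕1⊕1⊕0⊕1⊕0⊕1⊕1 = 1
s2 (pos 2,3,6,7,10,11,14,15,18,19,22,23,26,27,30,31): 1⊕1⊕0⊕1⊕1⊕1⊕1⊕0⊕1⊕1⊕1⊕0⊕1⊕0⊕0⊕1 = 1
s4 (pos 4,5,6,7,12,13,14,15,20,21,22,23,28,29,30,31): 0⊕1⊕0⊕1⊕0⊕0⊕1⊕0⊕0⊕1⊕1⊕0⊕1⊕1⊕0⊕1 = 0
s8 (pos 8,9,10,11,12,13,14,15,24,25,26,27,28,29,30,31): 1⊕0⊕1⊕1⊕0⊕0⊕1⊕0⊕1⊕1⊕1⊕0⊕1⊕1⊕0⊕1 = 0
s16 (pos 16,17,18,19,20,21,22,23,24,25,26,27,28,29,30,31): 1⊕1⊕1⊕1⊕0⊕1⊕1⊕0⊕1⊕1⊕1⊕0⊕1⊕1⊕0⊕1 = 0
Syndrome s16…s1 = 00011 → error at position 3.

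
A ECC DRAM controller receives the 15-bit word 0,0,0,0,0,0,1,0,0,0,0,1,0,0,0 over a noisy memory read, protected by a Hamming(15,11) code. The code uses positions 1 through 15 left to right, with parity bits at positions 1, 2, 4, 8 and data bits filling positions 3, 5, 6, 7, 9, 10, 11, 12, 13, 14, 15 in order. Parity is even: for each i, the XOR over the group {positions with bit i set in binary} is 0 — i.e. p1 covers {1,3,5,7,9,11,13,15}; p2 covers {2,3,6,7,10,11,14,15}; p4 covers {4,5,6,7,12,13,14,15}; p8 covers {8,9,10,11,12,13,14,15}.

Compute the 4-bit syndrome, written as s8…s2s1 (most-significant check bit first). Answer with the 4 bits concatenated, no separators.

s1 (pos 1,3,5,7,9,11,13,15): 0⊕0⊕0⊕1⊕0⊕0⊕0⊕0 = 1
s2 (pos 2,3,6,7,10,11,14,15): 0⊕0⊕0⊕1⊕0⊕0⊕0⊕0 = 1
s4 (pos 4,5,6,7,12,13,14,15): 0⊕0⊕0⊕1⊕1⊕0⊕0⊕0 = 0
s8 (pos 8,9,10,11,12,13,14,15): 0⊕0⊕0⊕0⊕1⊕0⊕0⊕0 = 1
Syndrome s8…s1 = 1011 → error at position 11.

1011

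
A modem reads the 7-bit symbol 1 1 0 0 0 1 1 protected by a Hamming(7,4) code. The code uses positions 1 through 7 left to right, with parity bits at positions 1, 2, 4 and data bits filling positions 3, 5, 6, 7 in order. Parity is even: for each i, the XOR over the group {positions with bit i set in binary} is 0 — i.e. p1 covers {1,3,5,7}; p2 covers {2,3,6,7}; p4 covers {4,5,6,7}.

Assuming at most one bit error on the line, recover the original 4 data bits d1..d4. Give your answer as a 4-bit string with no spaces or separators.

0011

s1 (pos 1,3,5,7): 1⊕0⊕0⊕1 = 0
s2 (pos 2,3,6,7): 1⊕0⊕1⊕1 = 1
s4 (pos 4,5,6,7): 0⊕0⊕1⊕1 = 0
Syndrome s4…s1 = 010 → error at position 2.
Flip position 2: 1100011 → 1000011
Read data bits from positions 3,5,6,7: 0011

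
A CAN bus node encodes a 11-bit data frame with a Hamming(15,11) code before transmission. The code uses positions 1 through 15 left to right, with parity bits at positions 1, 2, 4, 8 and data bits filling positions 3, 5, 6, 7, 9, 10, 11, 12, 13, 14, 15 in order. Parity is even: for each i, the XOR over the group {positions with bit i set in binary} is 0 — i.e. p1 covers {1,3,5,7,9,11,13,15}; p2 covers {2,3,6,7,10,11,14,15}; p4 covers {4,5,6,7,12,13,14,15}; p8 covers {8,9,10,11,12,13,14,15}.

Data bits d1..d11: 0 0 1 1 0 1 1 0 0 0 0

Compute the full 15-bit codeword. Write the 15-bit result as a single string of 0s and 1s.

Place data at non-parity positions: p1 p2 0 p4 0 1 1 p8 0 1 1 0 0 0 0
p1 (pos 1,3,5,7,9,11,13,15): XOR of data positions = 0⊕0⊕1⊕0⊕1⊕0⊕0 = 0
p2 (pos 2,3,6,7,10,11,14,15): XOR of data positions = 0⊕1⊕1⊕1⊕1⊕0⊕0 = 0
p4 (pos 4,5,6,7,12,13,14,15): XOR of data positions = 0⊕1⊕1⊕0⊕0⊕0⊕0 = 0
p8 (pos 8,9,10,11,12,13,14,15): XOR of data positions = 0⊕1⊕1⊕0⊕0⊕0⊕0 = 0
Codeword: 000001100110000

000001100110000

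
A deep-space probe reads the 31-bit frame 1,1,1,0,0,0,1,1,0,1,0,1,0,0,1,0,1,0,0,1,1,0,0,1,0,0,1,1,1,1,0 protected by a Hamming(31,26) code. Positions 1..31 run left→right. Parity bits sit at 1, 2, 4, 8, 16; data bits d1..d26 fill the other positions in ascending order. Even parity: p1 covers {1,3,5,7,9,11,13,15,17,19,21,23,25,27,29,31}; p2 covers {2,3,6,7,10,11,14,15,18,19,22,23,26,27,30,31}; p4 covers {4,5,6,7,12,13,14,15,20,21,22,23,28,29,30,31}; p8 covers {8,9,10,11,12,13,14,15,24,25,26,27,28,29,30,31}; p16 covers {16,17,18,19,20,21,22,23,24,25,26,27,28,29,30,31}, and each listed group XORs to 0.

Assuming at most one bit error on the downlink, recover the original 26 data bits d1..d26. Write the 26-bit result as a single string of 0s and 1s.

10010001001100110010011110

s1 (pos 1,3,5,7,9,11,13,15,17,19,21,23,25,27,29,31): 1⊕1⊕0⊕1⊕0⊕0⊕0⊕1⊕1⊕0⊕1⊕0⊕0⊕1⊕1⊕0 = 0
s2 (pos 2,3,6,7,10,11,14,15,18,19,22,23,26,27,30,31): 1⊕1⊕0⊕1⊕1⊕0⊕0⊕1⊕0⊕0⊕0⊕0⊕0⊕1⊕1⊕0 = 1
s4 (pos 4,5,6,7,12,13,14,15,20,21,22,23,28,29,30,31): 0⊕0⊕0⊕1⊕1⊕0⊕0⊕1⊕1⊕1⊕0⊕0⊕1⊕1⊕1⊕0 = 0
s8 (pos 8,9,10,11,12,13,14,15,24,25,26,27,28,29,30,31): 1⊕0⊕1⊕0⊕1⊕0⊕0⊕1⊕1⊕0⊕0⊕1⊕1⊕1⊕1⊕0 = 1
s16 (pos 16,17,18,19,20,21,22,23,24,25,26,27,28,29,30,31): 0⊕1⊕0⊕0⊕1⊕1⊕0⊕0⊕1⊕0⊕0⊕1⊕1⊕1⊕1⊕0 = 0
Syndrome s16…s1 = 01010 → error at position 10.
Flip position 10: 1110001101010010100110010011110 → 1110001100010010100110010011110
Read data bits from positions 3,5,6,7,9,10,11,12,13,14,15,17,18,19,20,21,22,23,24,25,26,27,28,29,30,31: 10010001001100110010011110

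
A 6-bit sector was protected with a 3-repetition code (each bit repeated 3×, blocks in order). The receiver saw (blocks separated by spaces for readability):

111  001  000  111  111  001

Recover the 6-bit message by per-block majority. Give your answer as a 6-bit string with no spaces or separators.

100110

Block 1 (111): 3 ones → 1
Block 2 (001): 1 one → 0
Block 3 (000): 0 ones → 0
Block 4 (111): 3 ones → 1
Block 5 (111): 3 ones → 1
Block 6 (001): 1 one → 0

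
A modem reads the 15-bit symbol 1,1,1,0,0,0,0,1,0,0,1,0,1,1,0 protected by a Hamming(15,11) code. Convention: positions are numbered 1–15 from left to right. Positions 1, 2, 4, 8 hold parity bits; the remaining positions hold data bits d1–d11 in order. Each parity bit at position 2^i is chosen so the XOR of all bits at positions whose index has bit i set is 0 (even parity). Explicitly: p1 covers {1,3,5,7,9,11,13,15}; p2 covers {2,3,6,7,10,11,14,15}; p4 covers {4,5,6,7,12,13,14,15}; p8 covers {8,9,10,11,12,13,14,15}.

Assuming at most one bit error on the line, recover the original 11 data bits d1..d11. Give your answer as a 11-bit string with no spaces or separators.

10000010110

s1 (pos 1,3,5,7,9,11,13,15): 1⊕1⊕0⊕0⊕0⊕1⊕1⊕0 = 0
s2 (pos 2,3,6,7,10,11,14,15): 1⊕1⊕0⊕0⊕0⊕1⊕1⊕0 = 0
s4 (pos 4,5,6,7,12,13,14,15): 0⊕0⊕0⊕0⊕0⊕1⊕1⊕0 = 0
s8 (pos 8,9,10,11,12,13,14,15): 1⊕0⊕0⊕1⊕0⊕1⊕1⊕0 = 0
Syndrome s8…s1 = 0000 → no error.
Read data bits from positions 3,5,6,7,9,10,11,12,13,14,15: 10000010110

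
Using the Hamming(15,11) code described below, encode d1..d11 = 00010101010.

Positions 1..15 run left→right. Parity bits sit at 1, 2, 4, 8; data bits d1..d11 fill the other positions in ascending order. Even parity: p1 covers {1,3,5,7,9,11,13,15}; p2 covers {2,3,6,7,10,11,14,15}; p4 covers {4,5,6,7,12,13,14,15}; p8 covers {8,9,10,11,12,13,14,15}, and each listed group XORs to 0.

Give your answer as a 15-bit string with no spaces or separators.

Place data at non-parity positions: p1 p2 0 p4 0 0 1 p8 0 1 0 1 0 1 0
p1 (pos 1,3,5,7,9,11,13,15): XOR of data positions = 0⊕0⊕1⊕0⊕0⊕0⊕0 = 1
p2 (pos 2,3,6,7,10,11,14,15): XOR of data positions = 0⊕0⊕1⊕1⊕0⊕1⊕0 = 1
p4 (pos 4,5,6,7,12,13,14,15): XOR of data positions = 0⊕0⊕1⊕1⊕0⊕1⊕0 = 1
p8 (pos 8,9,10,11,12,13,14,15): XOR of data positions = 0⊕1⊕0⊕1⊕0⊕1⊕0 = 1
Codeword: 110100110101010

110100110101010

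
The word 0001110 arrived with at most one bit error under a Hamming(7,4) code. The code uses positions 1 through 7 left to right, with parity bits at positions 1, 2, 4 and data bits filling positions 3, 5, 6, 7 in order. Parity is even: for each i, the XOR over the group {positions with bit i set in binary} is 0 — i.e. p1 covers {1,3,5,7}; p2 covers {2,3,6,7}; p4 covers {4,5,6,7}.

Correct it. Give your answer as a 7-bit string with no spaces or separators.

s1 (pos 1,3,5,7): 0⊕0⊕1⊕0 = 1
s2 (pos 2,3,6,7): 0⊕0⊕1⊕0 = 1
s4 (pos 4,5,6,7): 1⊕1⊕1⊕0 = 1
Syndrome s4…s1 = 111 → error at position 7.
Flip position 7: 0001110 → 0001111

0001111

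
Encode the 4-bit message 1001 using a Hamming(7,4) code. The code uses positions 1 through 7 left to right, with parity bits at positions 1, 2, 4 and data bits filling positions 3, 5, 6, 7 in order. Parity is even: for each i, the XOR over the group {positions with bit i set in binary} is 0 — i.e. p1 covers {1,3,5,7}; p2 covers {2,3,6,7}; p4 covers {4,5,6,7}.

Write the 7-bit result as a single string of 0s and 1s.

Place data at non-parity positions: p1 p2 1 p4 0 0 1
p1 (pos 1,3,5,7): XOR of data positions = 1⊕0⊕1 = 0
p2 (pos 2,3,6,7): XOR of data positions = 1⊕0⊕1 = 0
p4 (pos 4,5,6,7): XOR of data positions = 0⊕0⊕1 = 1
Codeword: 0011001

0011001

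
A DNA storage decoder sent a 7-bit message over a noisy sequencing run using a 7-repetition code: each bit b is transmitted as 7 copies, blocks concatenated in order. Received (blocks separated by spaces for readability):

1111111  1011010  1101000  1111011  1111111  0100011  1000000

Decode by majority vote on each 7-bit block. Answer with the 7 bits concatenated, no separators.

1101100

Block 1 (1111111): 7 ones → 1
Block 2 (1011010): 4 ones → 1
Block 3 (1101000): 3 ones → 0
Block 4 (1111011): 6 ones → 1
Block 5 (1111111): 7 ones → 1
Block 6 (0100011): 3 ones → 0
Block 7 (1000000): 1 one → 0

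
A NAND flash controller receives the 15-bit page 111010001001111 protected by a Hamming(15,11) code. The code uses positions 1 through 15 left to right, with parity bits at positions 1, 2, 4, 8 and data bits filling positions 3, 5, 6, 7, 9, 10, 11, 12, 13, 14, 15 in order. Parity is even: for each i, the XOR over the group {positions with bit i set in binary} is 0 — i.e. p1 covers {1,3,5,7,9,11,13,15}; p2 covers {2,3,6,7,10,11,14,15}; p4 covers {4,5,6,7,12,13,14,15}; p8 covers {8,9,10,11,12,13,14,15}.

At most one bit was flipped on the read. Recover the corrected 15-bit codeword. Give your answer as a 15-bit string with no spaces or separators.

111010001000111

s1 (pos 1,3,5,7,9,11,13,15): 1⊕1⊕1⊕0⊕1⊕0⊕1⊕1 = 0
s2 (pos 2,3,6,7,10,11,14,15): 1⊕1⊕0⊕0⊕0⊕0⊕1⊕1 = 0
s4 (pos 4,5,6,7,12,13,14,15): 0⊕1⊕0⊕0⊕1⊕1⊕1⊕1 = 1
s8 (pos 8,9,10,11,12,13,14,15): 0⊕1⊕0⊕0⊕1⊕1⊕1⊕1 = 1
Syndrome s8…s1 = 1100 → error at position 12.
Flip position 12: 111010001001111 → 111010001000111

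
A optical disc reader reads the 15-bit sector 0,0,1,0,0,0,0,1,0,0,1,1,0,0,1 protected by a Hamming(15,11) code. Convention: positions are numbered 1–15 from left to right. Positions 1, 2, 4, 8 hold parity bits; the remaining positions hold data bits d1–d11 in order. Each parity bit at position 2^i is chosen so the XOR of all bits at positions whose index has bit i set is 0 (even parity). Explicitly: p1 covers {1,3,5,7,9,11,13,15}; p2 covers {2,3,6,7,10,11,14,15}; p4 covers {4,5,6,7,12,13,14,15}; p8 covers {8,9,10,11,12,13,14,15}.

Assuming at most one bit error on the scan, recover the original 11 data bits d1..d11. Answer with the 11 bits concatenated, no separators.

s1 (pos 1,3,5,7,9,11,13,15): 0⊕1⊕0⊕0⊕0⊕1⊕0⊕1 = 1
s2 (pos 2,3,6,7,10,11,14,15): 0⊕1⊕0⊕0⊕0⊕1⊕0⊕1 = 1
s4 (pos 4,5,6,7,12,13,14,15): 0⊕0⊕0⊕0⊕1⊕0⊕0⊕1 = 0
s8 (pos 8,9,10,11,12,13,14,15): 1⊕0⊕0⊕1⊕1⊕0⊕0⊕1 = 0
Syndrome s8…s1 = 0011 → error at position 3.
Flip position 3: 001000010011001 → 000000010011001
Read data bits from positions 3,5,6,7,9,10,11,12,13,14,15: 00000011001

00000011001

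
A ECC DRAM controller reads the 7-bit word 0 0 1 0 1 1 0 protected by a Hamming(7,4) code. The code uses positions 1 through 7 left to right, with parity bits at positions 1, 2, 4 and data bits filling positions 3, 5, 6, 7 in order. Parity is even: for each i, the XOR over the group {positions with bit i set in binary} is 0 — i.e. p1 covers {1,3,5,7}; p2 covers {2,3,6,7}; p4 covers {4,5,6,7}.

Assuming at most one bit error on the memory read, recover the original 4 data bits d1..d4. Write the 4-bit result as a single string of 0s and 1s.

s1 (pos 1,3,5,7): 0⊕1⊕1⊕0 = 0
s2 (pos 2,3,6,7): 0⊕1⊕1⊕0 = 0
s4 (pos 4,5,6,7): 0⊕1⊕1⊕0 = 0
Syndrome s4…s1 = 000 → no error.
Read data bits from positions 3,5,6,7: 1110

1110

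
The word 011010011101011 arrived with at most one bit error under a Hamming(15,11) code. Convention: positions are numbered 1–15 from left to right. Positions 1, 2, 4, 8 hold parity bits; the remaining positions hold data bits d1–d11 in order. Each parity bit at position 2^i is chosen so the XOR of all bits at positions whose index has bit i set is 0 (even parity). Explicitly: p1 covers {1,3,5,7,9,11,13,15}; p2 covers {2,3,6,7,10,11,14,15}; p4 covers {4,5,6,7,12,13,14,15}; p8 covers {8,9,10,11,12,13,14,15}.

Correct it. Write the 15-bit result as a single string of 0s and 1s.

s1 (pos 1,3,5,7,9,11,13,15): 0⊕1⊕1⊕0⊕1⊕0⊕0⊕1 = 0
s2 (pos 2,3,6,7,10,11,14,15): 1⊕1⊕0⊕0⊕1⊕0⊕1⊕1 = 1
s4 (pos 4,5,6,7,12,13,14,15): 0⊕1⊕0⊕0⊕1⊕0⊕1⊕1 = 0
s8 (pos 8,9,10,11,12,13,14,15): 1⊕1⊕1⊕0⊕1⊕0⊕1⊕1 = 0
Syndrome s8…s1 = 0010 → error at position 2.
Flip position 2: 011010011101011 → 001010011101011

001010011101011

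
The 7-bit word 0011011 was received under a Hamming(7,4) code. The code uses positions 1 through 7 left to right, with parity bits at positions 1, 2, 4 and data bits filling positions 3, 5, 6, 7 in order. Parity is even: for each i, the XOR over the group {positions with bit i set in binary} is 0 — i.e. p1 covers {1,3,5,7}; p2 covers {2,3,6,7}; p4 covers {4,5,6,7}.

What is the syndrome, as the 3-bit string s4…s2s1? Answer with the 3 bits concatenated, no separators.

110

s1 (pos 1,3,5,7): 0⊕1⊕0⊕1 = 0
s2 (pos 2,3,6,7): 0⊕1⊕1⊕1 = 1
s4 (pos 4,5,6,7): 1⊕0⊕1⊕1 = 1
Syndrome s4…s1 = 110 → error at position 6.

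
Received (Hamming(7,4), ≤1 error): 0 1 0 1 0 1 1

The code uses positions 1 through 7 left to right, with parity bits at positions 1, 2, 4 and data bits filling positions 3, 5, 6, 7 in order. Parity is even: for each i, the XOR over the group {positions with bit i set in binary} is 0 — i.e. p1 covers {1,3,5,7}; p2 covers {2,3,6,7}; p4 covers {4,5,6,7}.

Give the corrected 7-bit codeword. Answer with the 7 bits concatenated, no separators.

s1 (pos 1,3,5,7): 0⊕0⊕0⊕1 = 1
s2 (pos 2,3,6,7): 1⊕0⊕1⊕1 = 1
s4 (pos 4,5,6,7): 1⊕0⊕1⊕1 = 1
Syndrome s4…s1 = 111 → error at position 7.
Flip position 7: 0101011 → 0101010

0101010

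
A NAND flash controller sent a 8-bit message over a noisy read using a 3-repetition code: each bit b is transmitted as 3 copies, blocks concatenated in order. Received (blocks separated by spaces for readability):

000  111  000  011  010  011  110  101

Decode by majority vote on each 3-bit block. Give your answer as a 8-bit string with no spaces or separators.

Block 1 (000): 0 ones → 0
Block 2 (111): 3 ones → 1
Block 3 (000): 0 ones → 0
Block 4 (011): 2 ones → 1
Block 5 (010): 1 one → 0
Block 6 (011): 2 ones → 1
Block 7 (110): 2 ones → 1
Block 8 (101): 2 ones → 1

01010111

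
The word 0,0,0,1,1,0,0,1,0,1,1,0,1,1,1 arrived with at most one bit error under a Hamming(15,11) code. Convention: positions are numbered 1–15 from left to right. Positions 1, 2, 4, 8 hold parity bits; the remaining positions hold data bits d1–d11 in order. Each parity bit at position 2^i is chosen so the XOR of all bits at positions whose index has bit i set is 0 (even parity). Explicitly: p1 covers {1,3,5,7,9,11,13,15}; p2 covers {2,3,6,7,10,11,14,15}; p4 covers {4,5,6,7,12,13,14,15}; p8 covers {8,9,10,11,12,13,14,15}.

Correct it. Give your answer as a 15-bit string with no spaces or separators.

s1 (pos 1,3,5,7,9,11,13,15): 0⊕0⊕1⊕0⊕0⊕1⊕1⊕1 = 0
s2 (pos 2,3,6,7,10,11,14,15): 0⊕0⊕0⊕0⊕1⊕1⊕1⊕1 = 0
s4 (pos 4,5,6,7,12,13,14,15): 1⊕1⊕0⊕0⊕0⊕1⊕1⊕1 = 1
s8 (pos 8,9,10,11,12,13,14,15): 1⊕0⊕1⊕1⊕0⊕1⊕1⊕1 = 0
Syndrome s8…s1 = 0100 → error at position 4.
Flip position 4: 000110010110111 → 000010010110111

000010010110111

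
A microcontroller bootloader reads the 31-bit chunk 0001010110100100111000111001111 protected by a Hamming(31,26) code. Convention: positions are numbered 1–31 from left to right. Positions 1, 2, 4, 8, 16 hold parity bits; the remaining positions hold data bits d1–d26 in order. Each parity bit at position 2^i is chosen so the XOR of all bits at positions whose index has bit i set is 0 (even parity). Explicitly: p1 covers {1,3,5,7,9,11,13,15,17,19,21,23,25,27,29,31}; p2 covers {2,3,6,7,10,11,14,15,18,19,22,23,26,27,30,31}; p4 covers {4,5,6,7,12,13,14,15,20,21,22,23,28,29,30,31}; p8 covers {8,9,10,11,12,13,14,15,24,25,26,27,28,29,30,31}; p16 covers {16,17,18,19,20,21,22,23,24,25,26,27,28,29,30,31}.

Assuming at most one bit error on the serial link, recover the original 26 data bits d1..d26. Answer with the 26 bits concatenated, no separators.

s1 (pos 1,3,5,7,9,11,13,15,17,19,21,23,25,27,29,31): 0⊕0⊕0⊕0⊕1⊕1⊕0⊕0⊕1⊕1⊕0⊕1⊕1⊕0⊕1⊕1 = 0
s2 (pos 2,3,6,7,10,11,14,15,18,19,22,23,26,27,30,31): 0⊕0⊕1⊕0⊕0⊕1⊕1⊕0⊕1⊕1⊕0⊕1⊕0⊕0⊕1⊕1 = 0
s4 (pos 4,5,6,7,12,13,14,15,20,21,22,23,28,29,30,31): 1⊕0⊕1⊕0⊕0⊕0⊕1⊕0⊕0⊕0⊕0⊕1⊕1⊕1⊕1⊕1 = 0
s8 (pos 8,9,10,11,12,13,14,15,24,25,26,27,28,29,30,31): 1⊕1⊕0⊕1⊕0⊕0⊕1⊕0⊕1⊕1⊕0⊕0⊕1⊕1⊕1⊕1 = 0
s16 (pos 16,17,18,19,20,21,22,23,24,25,26,27,28,29,30,31): 0⊕1⊕1⊕1⊕0⊕0⊕0⊕1⊕1⊕1⊕0⊕0⊕1⊕1⊕1⊕1 = 0
Syndrome s16…s1 = 00000 → no error.
Read data bits from positions 3,5,6,7,9,10,11,12,13,14,15,17,18,19,20,21,22,23,24,25,26,27,28,29,30,31: 00101010010111000111001111

00101010010111000111001111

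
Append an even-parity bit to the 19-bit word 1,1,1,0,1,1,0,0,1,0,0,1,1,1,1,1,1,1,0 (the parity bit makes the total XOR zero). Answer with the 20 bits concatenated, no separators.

XOR of the 19 data bits: 1⊕1⊕1⊕0⊕1⊕1⊕0⊕0⊕1⊕0⊕0⊕1⊕1⊕1⊕1⊕1⊕1⊕1⊕0 = 1
Parity bit = 1 (so all 20 bits XOR to 0).

11101100100111111101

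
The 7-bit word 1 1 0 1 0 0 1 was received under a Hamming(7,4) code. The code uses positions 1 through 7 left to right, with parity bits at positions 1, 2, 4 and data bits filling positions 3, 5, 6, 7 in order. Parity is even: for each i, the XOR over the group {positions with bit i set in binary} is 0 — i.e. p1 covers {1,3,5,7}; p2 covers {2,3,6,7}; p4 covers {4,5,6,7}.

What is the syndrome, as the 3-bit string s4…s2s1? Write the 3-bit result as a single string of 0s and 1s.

000

s1 (pos 1,3,5,7): 1⊕0⊕0⊕1 = 0
s2 (pos 2,3,6,7): 1⊕0⊕0⊕1 = 0
s4 (pos 4,5,6,7): 1⊕0⊕0⊕1 = 0
Syndrome s4…s1 = 000 → no error.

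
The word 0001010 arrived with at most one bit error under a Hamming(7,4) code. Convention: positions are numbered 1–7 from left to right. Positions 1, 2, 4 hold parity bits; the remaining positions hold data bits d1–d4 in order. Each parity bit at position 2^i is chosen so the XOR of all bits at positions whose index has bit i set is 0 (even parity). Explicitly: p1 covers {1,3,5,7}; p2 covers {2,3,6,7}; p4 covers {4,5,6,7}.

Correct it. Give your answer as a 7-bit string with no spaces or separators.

s1 (pos 1,3,5,7): 0⊕0⊕0⊕0 = 0
s2 (pos 2,3,6,7): 0⊕0⊕1⊕0 = 1
s4 (pos 4,5,6,7): 1⊕0⊕1⊕0 = 0
Syndrome s4…s1 = 010 → error at position 2.
Flip position 2: 0001010 → 0101010

0101010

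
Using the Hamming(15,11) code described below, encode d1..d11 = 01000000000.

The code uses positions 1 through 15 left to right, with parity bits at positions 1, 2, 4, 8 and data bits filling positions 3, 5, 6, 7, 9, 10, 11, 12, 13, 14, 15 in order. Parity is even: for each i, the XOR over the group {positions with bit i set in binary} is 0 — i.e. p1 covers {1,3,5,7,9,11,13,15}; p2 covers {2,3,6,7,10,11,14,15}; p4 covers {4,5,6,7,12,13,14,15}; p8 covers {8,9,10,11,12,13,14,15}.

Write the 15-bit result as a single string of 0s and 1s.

100110000000000

Place data at non-parity positions: p1 p2 0 p4 1 0 0 p8 0 0 0 0 0 0 0
p1 (pos 1,3,5,7,9,11,13,15): XOR of data positions = 0⊕1⊕0⊕0⊕0⊕0⊕0 = 1
p2 (pos 2,3,6,7,10,11,14,15): XOR of data positions = 0⊕0⊕0⊕0⊕0⊕0⊕0 = 0
p4 (pos 4,5,6,7,12,13,14,15): XOR of data positions = 1⊕0⊕0⊕0⊕0⊕0⊕0 = 1
p8 (pos 8,9,10,11,12,13,14,15): XOR of data positions = 0⊕0⊕0⊕0⊕0⊕0⊕0 = 0
Codeword: 100110000000000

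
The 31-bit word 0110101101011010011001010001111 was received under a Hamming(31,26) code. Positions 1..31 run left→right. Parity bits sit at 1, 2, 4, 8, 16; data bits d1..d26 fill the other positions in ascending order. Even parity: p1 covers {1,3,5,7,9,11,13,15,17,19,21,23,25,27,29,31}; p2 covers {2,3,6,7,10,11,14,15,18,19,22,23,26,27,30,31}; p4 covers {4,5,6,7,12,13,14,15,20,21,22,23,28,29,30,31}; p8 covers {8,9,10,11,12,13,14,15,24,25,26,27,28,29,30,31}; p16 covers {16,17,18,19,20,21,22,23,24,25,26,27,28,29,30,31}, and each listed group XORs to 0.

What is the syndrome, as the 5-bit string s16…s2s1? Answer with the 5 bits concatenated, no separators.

00000

s1 (pos 1,3,5,7,9,11,13,15,17,19,21,23,25,27,29,31): 0⊕1⊕1⊕1⊕0⊕0⊕1⊕1⊕0⊕1⊕0⊕0⊕0⊕0⊕1⊕1 = 0
s2 (pos 2,3,6,7,10,11,14,15,18,19,22,23,26,27,30,31): 1⊕1⊕0⊕1⊕1⊕0⊕0⊕1⊕1⊕1⊕1⊕0⊕0⊕0⊕1⊕1 = 0
s4 (pos 4,5,6,7,12,13,14,15,20,21,22,23,28,29,30,31): 0⊕1⊕0⊕1⊕1⊕1⊕0⊕1⊕0⊕0⊕1⊕0⊕1⊕1⊕1⊕1 = 0
s8 (pos 8,9,10,11,12,13,14,15,24,25,26,27,28,29,30,31): 1⊕0⊕1⊕0⊕1⊕1⊕0⊕1⊕1⊕0⊕0⊕0⊕1⊕1⊕1⊕1 = 0
s16 (pos 16,17,18,19,20,21,22,23,24,25,26,27,28,29,30,31): 0⊕0⊕1⊕1⊕0⊕0⊕1⊕0⊕1⊕0⊕0⊕0⊕1⊕1⊕1⊕1 = 0
Syndrome s16…s1 = 00000 → no error.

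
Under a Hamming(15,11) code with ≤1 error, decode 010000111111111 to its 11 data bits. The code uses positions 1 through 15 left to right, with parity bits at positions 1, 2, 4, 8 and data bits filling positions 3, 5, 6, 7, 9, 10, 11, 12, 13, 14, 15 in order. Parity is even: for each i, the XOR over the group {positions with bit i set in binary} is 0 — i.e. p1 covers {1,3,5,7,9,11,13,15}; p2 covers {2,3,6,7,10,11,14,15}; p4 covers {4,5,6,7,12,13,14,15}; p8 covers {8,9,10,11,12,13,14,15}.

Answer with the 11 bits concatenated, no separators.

s1 (pos 1,3,5,7,9,11,13,15): 0⊕0⊕0⊕1⊕1⊕1⊕1⊕1 = 1
s2 (pos 2,3,6,7,10,11,14,15): 1⊕0⊕0⊕1⊕1⊕1⊕1⊕1 = 0
s4 (pos 4,5,6,7,12,13,14,15): 0⊕0⊕0⊕1⊕1⊕1⊕1⊕1 = 1
s8 (pos 8,9,10,11,12,13,14,15): 1⊕1⊕1⊕1⊕1⊕1⊕1⊕1 = 0
Syndrome s8…s1 = 0101 → error at position 5.
Flip position 5: 010000111111111 → 010010111111111
Read data bits from positions 3,5,6,7,9,10,11,12,13,14,15: 01011111111

01011111111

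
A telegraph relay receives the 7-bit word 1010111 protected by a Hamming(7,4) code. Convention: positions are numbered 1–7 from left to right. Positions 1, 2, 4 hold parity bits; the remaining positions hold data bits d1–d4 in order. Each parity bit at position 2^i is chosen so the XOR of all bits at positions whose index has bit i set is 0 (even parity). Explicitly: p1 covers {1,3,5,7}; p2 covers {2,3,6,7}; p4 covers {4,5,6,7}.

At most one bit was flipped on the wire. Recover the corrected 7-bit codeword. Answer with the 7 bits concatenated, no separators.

1010101

s1 (pos 1,3,5,7): 1⊕1⊕1⊕1 = 0
s2 (pos 2,3,6,7): 0⊕1⊕1⊕1 = 1
s4 (pos 4,5,6,7): 0⊕1⊕1⊕1 = 1
Syndrome s4…s1 = 110 → error at position 6.
Flip position 6: 1010111 → 1010101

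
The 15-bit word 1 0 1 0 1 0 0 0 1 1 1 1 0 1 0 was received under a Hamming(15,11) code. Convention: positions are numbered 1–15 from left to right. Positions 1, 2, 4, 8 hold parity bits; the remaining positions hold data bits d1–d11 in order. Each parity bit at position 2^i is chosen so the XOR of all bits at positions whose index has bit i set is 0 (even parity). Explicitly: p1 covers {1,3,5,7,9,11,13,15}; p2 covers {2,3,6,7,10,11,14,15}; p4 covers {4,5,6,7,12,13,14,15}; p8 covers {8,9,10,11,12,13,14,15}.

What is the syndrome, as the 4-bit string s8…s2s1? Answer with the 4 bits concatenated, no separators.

s1 (pos 1,3,5,7,9,11,13,15): 1⊕1⊕1⊕0⊕1⊕1⊕0⊕0 = 1
s2 (pos 2,3,6,7,10,11,14,15): 0⊕1⊕0⊕0⊕1⊕1⊕1⊕0 = 0
s4 (pos 4,5,6,7,12,13,14,15): 0⊕1⊕0⊕0⊕1⊕0⊕1⊕0 = 1
s8 (pos 8,9,10,11,12,13,14,15): 0⊕1⊕1⊕1⊕1⊕0⊕1⊕0 = 1
Syndrome s8…s1 = 1101 → error at position 13.

1101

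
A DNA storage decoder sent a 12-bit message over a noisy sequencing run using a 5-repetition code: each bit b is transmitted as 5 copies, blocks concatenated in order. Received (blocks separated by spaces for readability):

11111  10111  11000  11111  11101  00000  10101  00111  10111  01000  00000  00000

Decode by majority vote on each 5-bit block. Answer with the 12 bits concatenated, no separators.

110110111000

Block 1 (11111): 5 ones → 1
Block 2 (10111): 4 ones → 1
Block 3 (11000): 2 ones → 0
Block 4 (11111): 5 ones → 1
Block 5 (11101): 4 ones → 1
Block 6 (00000): 0 ones → 0
Block 7 (10101): 3 ones → 1
Block 8 (00111): 3 ones → 1
Block 9 (10111): 4 ones → 1
Block 10 (01000): 1 one → 0
Block 11 (00000): 0 ones → 0
Block 12 (00000): 0 ones → 0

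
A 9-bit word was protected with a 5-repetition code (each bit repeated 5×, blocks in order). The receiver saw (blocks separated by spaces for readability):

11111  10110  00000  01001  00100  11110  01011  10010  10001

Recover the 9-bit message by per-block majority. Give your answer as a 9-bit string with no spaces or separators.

110001100

Block 1 (11111): 5 ones → 1
Block 2 (10110): 3 ones → 1
Block 3 (00000): 0 ones → 0
Block 4 (01001): 2 ones → 0
Block 5 (00100): 1 one → 0
Block 6 (11110): 4 ones → 1
Block 7 (01011): 3 ones → 1
Block 8 (10010): 2 ones → 0
Block 9 (10001): 2 ones → 0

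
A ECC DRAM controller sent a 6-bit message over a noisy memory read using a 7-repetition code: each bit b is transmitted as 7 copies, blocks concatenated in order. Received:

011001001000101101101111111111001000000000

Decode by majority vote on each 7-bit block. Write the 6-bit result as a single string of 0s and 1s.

Block 1 (0110010): 3 ones → 0
Block 2 (0100010): 2 ones → 0
Block 3 (1101101): 5 ones → 1
Block 4 (1111111): 7 ones → 1
Block 5 (1100100): 3 ones → 0
Block 6 (0000000): 0 ones → 0

001100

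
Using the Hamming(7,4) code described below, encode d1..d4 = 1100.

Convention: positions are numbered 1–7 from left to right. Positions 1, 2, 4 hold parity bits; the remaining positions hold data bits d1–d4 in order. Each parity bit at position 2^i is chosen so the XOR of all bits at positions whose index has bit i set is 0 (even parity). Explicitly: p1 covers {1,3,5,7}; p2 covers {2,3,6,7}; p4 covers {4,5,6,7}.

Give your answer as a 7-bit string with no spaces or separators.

0111100

Place data at non-parity positions: p1 p2 1 p4 1 0 0
p1 (pos 1,3,5,7): XOR of data positions = 1⊕1⊕0 = 0
p2 (pos 2,3,6,7): XOR of data positions = 1⊕0⊕0 = 1
p4 (pos 4,5,6,7): XOR of data positions = 1⊕0⊕0 = 1
Codeword: 0111100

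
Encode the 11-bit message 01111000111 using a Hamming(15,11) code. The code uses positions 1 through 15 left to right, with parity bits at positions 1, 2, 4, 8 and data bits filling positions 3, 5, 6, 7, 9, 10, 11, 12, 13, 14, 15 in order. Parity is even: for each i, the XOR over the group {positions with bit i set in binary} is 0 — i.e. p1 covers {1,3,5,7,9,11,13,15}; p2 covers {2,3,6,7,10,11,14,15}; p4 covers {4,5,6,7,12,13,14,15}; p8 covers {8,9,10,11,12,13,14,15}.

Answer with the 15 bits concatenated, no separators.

100011101000111

Place data at non-parity positions: p1 p2 0 p4 1 1 1 p8 1 0 0 0 1 1 1
p1 (pos 1,3,5,7,9,11,13,15): XOR of data positions = 0⊕1⊕1⊕1⊕0⊕1⊕1 = 1
p2 (pos 2,3,6,7,10,11,14,15): XOR of data positions = 0⊕1⊕1⊕0⊕0⊕1⊕1 = 0
p4 (pos 4,5,6,7,12,13,14,15): XOR of data positions = 1⊕1⊕1⊕0⊕1⊕1⊕1 = 0
p8 (pos 8,9,10,11,12,13,14,15): XOR of data positions = 1⊕0⊕0⊕0⊕1⊕1⊕1 = 0
Codeword: 100011101000111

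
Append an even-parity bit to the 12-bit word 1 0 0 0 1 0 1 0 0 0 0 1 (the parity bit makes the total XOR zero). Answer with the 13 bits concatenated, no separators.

XOR of the 12 data bits: 1⊕0⊕0⊕0⊕1⊕0⊕1⊕0⊕0⊕0⊕0⊕1 = 0
Parity bit = 0 (so all 13 bits XOR to 0).

1000101000010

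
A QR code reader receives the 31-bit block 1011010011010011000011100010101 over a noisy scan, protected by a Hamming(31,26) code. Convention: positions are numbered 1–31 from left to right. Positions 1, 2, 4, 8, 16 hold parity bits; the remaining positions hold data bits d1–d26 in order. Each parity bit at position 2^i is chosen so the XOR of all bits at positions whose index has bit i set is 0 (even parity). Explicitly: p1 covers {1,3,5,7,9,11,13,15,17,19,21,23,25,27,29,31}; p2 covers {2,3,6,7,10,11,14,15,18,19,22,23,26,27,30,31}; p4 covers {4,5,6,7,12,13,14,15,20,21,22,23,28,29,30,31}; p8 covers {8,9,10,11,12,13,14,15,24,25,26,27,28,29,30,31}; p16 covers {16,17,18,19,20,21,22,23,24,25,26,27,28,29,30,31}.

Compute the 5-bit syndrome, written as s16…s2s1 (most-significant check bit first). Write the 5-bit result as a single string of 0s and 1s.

s1 (pos 1,3,5,7,9,11,13,15,17,19,21,23,25,27,29,31): 1⊕1⊕0⊕0⊕1⊕0⊕0⊕1⊕0⊕0⊕1⊕1⊕0⊕1⊕1⊕1 = 1
s2 (pos 2,3,6,7,10,11,14,15,18,19,22,23,26,27,30,31): 0⊕1⊕1⊕0⊕1⊕0⊕0⊕1⊕0⊕0⊕1⊕1⊕0⊕1⊕0⊕1 = 0
s4 (pos 4,5,6,7,12,13,14,15,20,21,22,23,28,29,30,31): 1⊕0⊕1⊕0⊕1⊕0⊕0⊕1⊕0⊕1⊕1⊕1⊕0⊕1⊕0⊕1 = 1
s8 (pos 8,9,10,11,12,13,14,15,24,25,26,27,28,29,30,31): 0⊕1⊕1⊕0⊕1⊕0⊕0⊕1⊕0⊕0⊕0⊕1⊕0⊕1⊕0⊕1 = 1
s16 (pos 16,17,18,19,20,21,22,23,24,25,26,27,28,29,30,31): 1⊕0⊕0⊕0⊕0⊕1⊕1⊕1⊕0⊕0⊕0⊕1⊕0⊕1⊕0⊕1 = 1
Syndrome s16…s1 = 11101 → error at position 29.

11101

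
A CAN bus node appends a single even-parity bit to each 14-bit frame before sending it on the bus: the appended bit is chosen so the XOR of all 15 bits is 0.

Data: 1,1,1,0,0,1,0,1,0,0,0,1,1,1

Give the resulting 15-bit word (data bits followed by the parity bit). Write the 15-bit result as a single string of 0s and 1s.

111001010001110

XOR of the 14 data bits: 1⊕1⊕1⊕0⊕0⊕1⊕0⊕1⊕0⊕0⊕0⊕1⊕1⊕1 = 0
Parity bit = 0 (so all 15 bits XOR to 0).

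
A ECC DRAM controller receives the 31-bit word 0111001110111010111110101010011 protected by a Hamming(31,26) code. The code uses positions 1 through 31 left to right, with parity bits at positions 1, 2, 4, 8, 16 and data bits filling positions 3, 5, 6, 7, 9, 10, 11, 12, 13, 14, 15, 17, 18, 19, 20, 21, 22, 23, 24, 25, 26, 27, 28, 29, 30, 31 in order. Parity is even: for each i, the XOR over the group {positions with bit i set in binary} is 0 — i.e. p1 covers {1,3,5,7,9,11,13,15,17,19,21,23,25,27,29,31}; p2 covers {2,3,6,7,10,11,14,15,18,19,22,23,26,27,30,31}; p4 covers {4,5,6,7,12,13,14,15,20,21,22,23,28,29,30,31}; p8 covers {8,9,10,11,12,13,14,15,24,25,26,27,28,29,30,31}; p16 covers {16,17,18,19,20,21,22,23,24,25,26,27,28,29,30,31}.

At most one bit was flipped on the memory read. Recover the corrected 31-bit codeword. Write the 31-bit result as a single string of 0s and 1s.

s1 (pos 1,3,5,7,9,11,13,15,17,19,21,23,25,27,29,31): 0⊕1⊕0⊕1⊕1⊕1⊕1⊕1⊕1⊕1⊕1⊕1⊕1⊕1⊕0⊕1 = 1
s2 (pos 2,3,6,7,10,11,14,15,18,19,22,23,26,27,30,31): 1⊕1⊕0⊕1⊕0⊕1⊕0⊕1⊕1⊕1⊕0⊕1⊕0⊕1⊕1⊕1 = 1
s4 (pos 4,5,6,7,12,13,14,15,20,21,22,23,28,29,30,31): 1⊕0⊕0⊕1⊕1⊕1⊕0⊕1⊕1⊕1⊕0⊕1⊕0⊕0⊕1⊕1 = 0
s8 (pos 8,9,10,11,12,13,14,15,24,25,26,27,28,29,30,31): 1⊕1⊕0⊕1⊕1⊕1⊕0⊕1⊕0⊕1⊕0⊕1⊕0⊕0⊕1⊕1 = 0
s16 (pos 16,17,18,19,20,21,22,23,24,25,26,27,28,29,30,31): 0⊕1⊕1⊕1⊕1⊕1⊕0⊕1⊕0⊕1⊕0⊕1⊕0⊕0⊕1⊕1 = 0
Syndrome s16…s1 = 00011 → error at position 3.
Flip position 3: 0111001110111010111110101010011 → 0101001110111010111110101010011

0101001110111010111110101010011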